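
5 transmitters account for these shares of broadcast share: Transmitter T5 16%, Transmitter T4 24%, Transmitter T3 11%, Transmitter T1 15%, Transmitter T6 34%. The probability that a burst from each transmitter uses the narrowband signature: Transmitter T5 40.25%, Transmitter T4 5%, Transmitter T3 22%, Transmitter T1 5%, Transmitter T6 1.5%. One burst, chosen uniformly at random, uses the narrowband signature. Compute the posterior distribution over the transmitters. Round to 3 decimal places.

Transmitter T5 0.569, Transmitter T4 0.106, Transmitter T3 0.214, Transmitter T1 0.066, Transmitter T6 0.045

Compute prior × likelihood for every hypothesis:
  Transmitter T5: 0.16 × 0.4025 = 0.0644
  Transmitter T4: 0.24 × 0.05 = 0.012
  Transmitter T3: 0.11 × 0.22 = 0.0242
  Transmitter T1: 0.15 × 0.05 = 0.0075
  Transmitter T6: 0.34 × 0.015 = 0.0051
Sum = 0.1132.
P(Transmitter T5 | narrowband) = 0.0644/0.1132 ≈ 0.569
P(Transmitter T4 | narrowband) = 0.012/0.1132 ≈ 0.106
P(Transmitter T3 | narrowband) = 0.0242/0.1132 ≈ 0.214
P(Transmitter T1 | narrowband) = 0.0075/0.1132 ≈ 0.066
P(Transmitter T6 | narrowband) = 0.0051/0.1132 ≈ 0.045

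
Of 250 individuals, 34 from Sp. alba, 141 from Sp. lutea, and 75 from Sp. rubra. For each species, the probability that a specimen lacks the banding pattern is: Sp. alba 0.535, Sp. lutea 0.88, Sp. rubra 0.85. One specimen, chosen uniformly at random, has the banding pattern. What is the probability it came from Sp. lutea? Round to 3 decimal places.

0.385

Taking complements, P(banded | each) = Sp. alba 0.465, Sp. lutea 0.12, Sp. rubra 0.15.
Prior × likelihood for each hypothesis:
  Sp. alba: 0.136 × 0.465 = 0.06324
  Sp. lutea: 0.564 × 0.12 = 0.06768
  Sp. rubra: 0.3 × 0.15 = 0.045
Total = 0.17592.
P(Sp. lutea | evidence) = 0.06768 / 0.17592 ≈ 0.385.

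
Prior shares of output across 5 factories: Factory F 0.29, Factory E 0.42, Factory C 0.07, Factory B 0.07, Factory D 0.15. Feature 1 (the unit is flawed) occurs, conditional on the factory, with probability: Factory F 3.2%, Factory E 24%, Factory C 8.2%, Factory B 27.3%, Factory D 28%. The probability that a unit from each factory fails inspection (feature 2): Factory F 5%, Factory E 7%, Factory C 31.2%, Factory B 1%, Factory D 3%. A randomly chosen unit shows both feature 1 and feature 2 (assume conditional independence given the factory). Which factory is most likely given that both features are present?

Factory E

Compute prior × likelihood for every hypothesis:
  Factory F: 0.29 × 0.032 × 0.05 = 0.000464
  Factory E: 0.42 × 0.24 × 0.07 = 0.007056
  Factory C: 0.07 × 0.082 × 0.312 = 0.00179088
  Factory B: 0.07 × 0.273 × 0.01 = 0.0001911
  Factory D: 0.15 × 0.28 × 0.03 = 0.00126
Normalizing constant = 0.01076198.
Largest term belongs to Factory E, so Factory E is most probable.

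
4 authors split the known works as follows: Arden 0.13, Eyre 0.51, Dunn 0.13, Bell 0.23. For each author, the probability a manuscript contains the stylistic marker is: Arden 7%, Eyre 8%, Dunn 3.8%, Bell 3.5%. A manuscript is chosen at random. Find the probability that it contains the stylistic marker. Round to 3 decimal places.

0.063

Unnormalized posteriors (prior × likelihood):
  Arden: 0.13 × 0.07 = 0.0091
  Eyre: 0.51 × 0.08 = 0.0408
  Dunn: 0.13 × 0.038 = 0.00494
  Bell: 0.23 × 0.035 = 0.00805
P(marker) = 0.0091 + 0.0408 + 0.00494 + 0.00805 = 0.06289 → 0.063.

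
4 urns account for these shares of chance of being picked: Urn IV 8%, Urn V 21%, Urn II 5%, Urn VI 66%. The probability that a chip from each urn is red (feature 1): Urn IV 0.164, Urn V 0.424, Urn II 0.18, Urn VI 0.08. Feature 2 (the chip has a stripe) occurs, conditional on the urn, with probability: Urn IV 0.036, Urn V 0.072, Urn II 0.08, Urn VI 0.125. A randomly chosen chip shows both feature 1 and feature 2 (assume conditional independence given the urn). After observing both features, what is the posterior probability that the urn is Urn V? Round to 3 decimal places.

Prior × likelihood for each hypothesis:
  Urn IV: 0.08 × 0.164 × 0.036 = 0.00047232
  Urn V: 0.21 × 0.424 × 0.072 = 0.00641088
  Urn II: 0.05 × 0.18 × 0.08 = 0.00072
  Urn VI: 0.66 × 0.08 × 0.125 = 0.0066
Total = 0.0142032.
P(Urn V | evidence) = 0.00641088 / 0.0142032 ≈ 0.451.

0.451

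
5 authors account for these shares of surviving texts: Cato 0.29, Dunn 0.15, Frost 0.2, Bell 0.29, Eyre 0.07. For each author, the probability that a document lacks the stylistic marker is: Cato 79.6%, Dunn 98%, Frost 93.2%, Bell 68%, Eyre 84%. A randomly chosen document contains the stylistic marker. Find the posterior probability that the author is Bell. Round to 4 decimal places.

Taking complements, P(marker | each) = Cato 0.204, Dunn 0.02, Frost 0.068, Bell 0.32, Eyre 0.16.
Unnormalized posteriors (prior × likelihood):
  Cato: 0.29 × 0.204 = 0.05916
  Dunn: 0.15 × 0.02 = 0.003
  Frost: 0.2 × 0.068 = 0.0136
  Bell: 0.29 × 0.32 = 0.0928
  Eyre: 0.07 × 0.16 = 0.0112
Total = 0.17976.
P(Bell | evidence) = 0.0928 / 0.17976 ≈ 0.5162.

0.5162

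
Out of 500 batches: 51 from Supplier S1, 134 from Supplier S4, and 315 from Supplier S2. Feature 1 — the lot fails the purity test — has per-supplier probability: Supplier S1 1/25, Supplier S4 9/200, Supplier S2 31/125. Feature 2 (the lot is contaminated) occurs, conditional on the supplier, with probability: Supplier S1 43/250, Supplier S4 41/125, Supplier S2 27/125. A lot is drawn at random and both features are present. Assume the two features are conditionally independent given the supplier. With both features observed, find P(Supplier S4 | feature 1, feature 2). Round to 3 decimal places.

0.103

By Bayes' rule, posterior ∝ prior × likelihood:
  Supplier S1: 0.102 × 0.04 × 0.172 = 0.00070176
  Supplier S4: 0.268 × 0.045 × 0.328 = 0.00395568
  Supplier S2: 0.63 × 0.248 × 0.216 = 0.03374784
Sum = 0.03840528.
P(Supplier S4 | evidence) = 0.00395568 / 0.03840528 ≈ 0.103.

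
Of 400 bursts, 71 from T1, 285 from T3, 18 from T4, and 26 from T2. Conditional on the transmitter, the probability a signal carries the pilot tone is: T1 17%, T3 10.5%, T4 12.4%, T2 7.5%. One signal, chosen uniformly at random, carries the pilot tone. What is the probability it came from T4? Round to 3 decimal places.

0.048

Compute prior × likelihood for every hypothesis:
  T1: 0.1775 × 0.17 = 0.030175
  T3: 0.7125 × 0.105 = 0.0748125
  T4: 0.045 × 0.124 = 0.00558
  T2: 0.065 × 0.075 = 0.004875
Sum = 0.1154425.
P(T4 | evidence) = 0.00558 / 0.1154425 ≈ 0.048.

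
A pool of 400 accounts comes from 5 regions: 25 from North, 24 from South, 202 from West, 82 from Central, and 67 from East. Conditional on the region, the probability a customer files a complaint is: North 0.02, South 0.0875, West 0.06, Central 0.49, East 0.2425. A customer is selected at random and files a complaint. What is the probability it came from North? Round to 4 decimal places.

0.0070

By Bayes' rule, posterior ∝ prior × likelihood:
  North: 0.0625 × 0.02 = 0.00125
  South: 0.06 × 0.0875 = 0.00525
  West: 0.505 × 0.06 = 0.0303
  Central: 0.205 × 0.49 = 0.10045
  East: 0.1675 × 0.2425 = 0.04061875
Total = 0.17786875.
P(North | evidence) = 0.00125 / 0.17786875 ≈ 0.0070.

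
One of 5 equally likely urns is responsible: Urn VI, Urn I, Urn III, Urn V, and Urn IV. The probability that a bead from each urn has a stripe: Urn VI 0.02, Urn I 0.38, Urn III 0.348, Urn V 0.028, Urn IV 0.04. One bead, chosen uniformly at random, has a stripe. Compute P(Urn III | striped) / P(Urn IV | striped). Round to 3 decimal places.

With a uniform prior (1/5 each), posterior ∝ likelihood:
  Urn VI: 0.02
  Urn I: 0.38
  Urn III: 0.348
  Urn V: 0.028
  Urn IV: 0.04
Sum = 0.816.
The ratio is 0.348 / 0.04 (the normalizer cancels) = 8.700.

8.700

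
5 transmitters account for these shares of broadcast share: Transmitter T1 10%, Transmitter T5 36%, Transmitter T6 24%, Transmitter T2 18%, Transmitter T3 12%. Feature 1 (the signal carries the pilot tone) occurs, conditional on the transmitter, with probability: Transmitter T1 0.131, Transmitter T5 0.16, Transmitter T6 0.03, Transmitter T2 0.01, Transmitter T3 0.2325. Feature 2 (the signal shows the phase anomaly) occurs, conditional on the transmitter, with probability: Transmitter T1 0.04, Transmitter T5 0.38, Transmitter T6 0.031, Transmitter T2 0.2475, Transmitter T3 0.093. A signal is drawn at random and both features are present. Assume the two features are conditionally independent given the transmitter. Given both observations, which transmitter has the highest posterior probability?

Transmitter T5

Unnormalized posteriors (prior × likelihood):
  Transmitter T1: 0.1 × 0.131 × 0.04 = 0.000524
  Transmitter T5: 0.36 × 0.16 × 0.38 = 0.021888
  Transmitter T6: 0.24 × 0.03 × 0.031 = 0.0002232
  Transmitter T2: 0.18 × 0.01 × 0.2475 = 0.0004455
  Transmitter T3: 0.12 × 0.2325 × 0.093 = 0.0025947
Normalizing constant = 0.0256754.
Largest term belongs to Transmitter T5, so Transmitter T5 is most probable.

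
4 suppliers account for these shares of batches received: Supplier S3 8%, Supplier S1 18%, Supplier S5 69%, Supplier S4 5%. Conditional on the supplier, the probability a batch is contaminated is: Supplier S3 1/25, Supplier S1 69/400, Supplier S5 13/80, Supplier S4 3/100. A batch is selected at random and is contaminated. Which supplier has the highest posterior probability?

Prior × likelihood for each hypothesis:
  Supplier S3: 0.08 × 0.04 = 0.0032
  Supplier S1: 0.18 × 0.1725 = 0.03105
  Supplier S5: 0.69 × 0.1625 = 0.112125
  Supplier S4: 0.05 × 0.03 = 0.0015
Sum = 0.147875.
Largest term belongs to Supplier S5, so Supplier S5 is most probable.

Supplier S5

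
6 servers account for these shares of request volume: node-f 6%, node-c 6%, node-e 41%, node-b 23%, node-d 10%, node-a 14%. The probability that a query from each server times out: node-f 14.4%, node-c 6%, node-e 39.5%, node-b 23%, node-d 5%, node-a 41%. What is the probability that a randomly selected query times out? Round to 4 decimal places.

Prior × likelihood for each hypothesis:
  node-f: 0.06 × 0.144 = 0.00864
  node-c: 0.06 × 0.06 = 0.0036
  node-e: 0.41 × 0.395 = 0.16195
  node-b: 0.23 × 0.23 = 0.0529
  node-d: 0.1 × 0.05 = 0.005
  node-a: 0.14 × 0.41 = 0.0574
P(timeout) = 0.00864 + 0.0036 + 0.16195 + 0.0529 + 0.005 + 0.0574 = 0.28949 → 0.2895.

0.2895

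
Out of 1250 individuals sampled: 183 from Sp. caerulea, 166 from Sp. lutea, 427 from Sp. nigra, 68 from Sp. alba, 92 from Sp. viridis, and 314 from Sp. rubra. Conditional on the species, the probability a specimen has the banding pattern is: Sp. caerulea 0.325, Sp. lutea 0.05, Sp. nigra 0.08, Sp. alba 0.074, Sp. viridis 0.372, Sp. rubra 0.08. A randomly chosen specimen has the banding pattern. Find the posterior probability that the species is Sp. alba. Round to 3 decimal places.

Unnormalized posteriors (prior × likelihood):
  Sp. caerulea: 0.1464 × 0.325 = 0.04758
  Sp. lutea: 0.1328 × 0.05 = 0.00664
  Sp. nigra: 0.3416 × 0.08 = 0.027328
  Sp. alba: 0.0544 × 0.074 = 0.0040256
  Sp. viridis: 0.0736 × 0.372 = 0.0273792
  Sp. rubra: 0.2512 × 0.08 = 0.020096
Total = 0.1330488.
P(Sp. alba | evidence) = 0.0040256 / 0.1330488 ≈ 0.030.

0.030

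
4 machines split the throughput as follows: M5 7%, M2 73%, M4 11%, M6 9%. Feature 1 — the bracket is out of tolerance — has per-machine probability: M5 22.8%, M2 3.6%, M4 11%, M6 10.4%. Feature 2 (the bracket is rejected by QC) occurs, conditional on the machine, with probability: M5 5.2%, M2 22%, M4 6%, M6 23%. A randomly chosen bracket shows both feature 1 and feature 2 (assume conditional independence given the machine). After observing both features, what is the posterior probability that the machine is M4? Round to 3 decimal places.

By Bayes' rule, posterior ∝ prior × likelihood:
  M5: 0.07 × 0.228 × 0.052 = 0.00082992
  M2: 0.73 × 0.036 × 0.22 = 0.0057816
  M4: 0.11 × 0.11 × 0.06 = 0.000726
  M6: 0.09 × 0.104 × 0.23 = 0.0021528
Total = 0.00949032.
P(M4 | evidence) = 0.000726 / 0.00949032 ≈ 0.076.

0.076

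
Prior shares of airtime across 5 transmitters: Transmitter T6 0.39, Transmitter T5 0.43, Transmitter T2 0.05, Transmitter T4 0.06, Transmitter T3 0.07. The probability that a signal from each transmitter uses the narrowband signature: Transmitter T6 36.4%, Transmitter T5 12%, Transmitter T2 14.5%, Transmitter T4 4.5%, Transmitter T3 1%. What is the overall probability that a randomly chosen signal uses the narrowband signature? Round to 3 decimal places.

Unnormalized posteriors (prior × likelihood):
  Transmitter T6: 0.39 × 0.364 = 0.14196
  Transmitter T5: 0.43 × 0.12 = 0.0516
  Transmitter T2: 0.05 × 0.145 = 0.00725
  Transmitter T4: 0.06 × 0.045 = 0.0027
  Transmitter T3: 0.07 × 0.01 = 0.0007
P(narrowband) = 0.14196 + 0.0516 + 0.00725 + 0.0027 + 0.0007 = 0.20421 → 0.204.

0.204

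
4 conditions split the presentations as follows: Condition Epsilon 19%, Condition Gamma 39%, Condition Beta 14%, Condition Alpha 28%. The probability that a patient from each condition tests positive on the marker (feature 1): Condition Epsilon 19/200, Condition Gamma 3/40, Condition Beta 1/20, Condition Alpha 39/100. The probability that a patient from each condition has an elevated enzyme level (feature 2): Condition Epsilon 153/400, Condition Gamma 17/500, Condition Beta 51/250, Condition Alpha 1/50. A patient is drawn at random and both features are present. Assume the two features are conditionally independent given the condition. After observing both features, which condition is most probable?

Prior × likelihood for each hypothesis:
  Condition Epsilon: 0.19 × 0.095 × 0.3825 = 0.006904125
  Condition Gamma: 0.39 × 0.075 × 0.034 = 0.0009945
  Condition Beta: 0.14 × 0.05 × 0.204 = 0.001428
  Condition Alpha: 0.28 × 0.39 × 0.02 = 0.002184
Normalizing constant = 0.011510625.
Largest term belongs to Condition Epsilon, so Condition Epsilon is most probable.

Condition Epsilon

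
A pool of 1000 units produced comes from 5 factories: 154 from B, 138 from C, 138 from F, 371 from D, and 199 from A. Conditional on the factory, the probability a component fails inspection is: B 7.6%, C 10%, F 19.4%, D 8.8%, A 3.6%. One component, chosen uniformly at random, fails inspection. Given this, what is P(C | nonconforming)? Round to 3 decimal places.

Unnormalized posteriors (prior × likelihood):
  B: 0.154 × 0.076 = 0.011704
  C: 0.138 × 0.1 = 0.0138
  F: 0.138 × 0.194 = 0.026772
  D: 0.371 × 0.088 = 0.032648
  A: 0.199 × 0.036 = 0.007164
Total = 0.092088.
P(C | evidence) = 0.0138 / 0.092088 ≈ 0.150.

0.150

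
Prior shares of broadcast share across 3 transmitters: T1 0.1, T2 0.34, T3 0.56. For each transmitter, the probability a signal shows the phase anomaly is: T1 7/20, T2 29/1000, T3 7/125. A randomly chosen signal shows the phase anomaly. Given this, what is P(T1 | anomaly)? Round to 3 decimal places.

Compute prior × likelihood for every hypothesis:
  T1: 0.1 × 0.35 = 0.035
  T2: 0.34 × 0.029 = 0.00986
  T3: 0.56 × 0.056 = 0.03136
Normalizing constant = 0.07622.
P(T1 | evidence) = 0.035 / 0.07622 ≈ 0.459.

0.459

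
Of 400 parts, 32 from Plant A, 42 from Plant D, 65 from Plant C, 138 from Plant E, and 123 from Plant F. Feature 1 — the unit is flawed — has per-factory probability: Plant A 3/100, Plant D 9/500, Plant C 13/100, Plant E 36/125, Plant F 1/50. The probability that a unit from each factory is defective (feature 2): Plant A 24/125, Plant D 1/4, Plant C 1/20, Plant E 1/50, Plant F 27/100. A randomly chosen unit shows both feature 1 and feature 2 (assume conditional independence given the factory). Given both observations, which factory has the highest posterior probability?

Plant E

Compute prior × likelihood for every hypothesis:
  Plant A: 0.08 × 0.03 × 0.192 = 0.0004608
  Plant D: 0.105 × 0.018 × 0.25 = 0.0004725
  Plant C: 0.1625 × 0.13 × 0.05 = 0.00105625
  Plant E: 0.345 × 0.288 × 0.02 = 0.0019872
  Plant F: 0.3075 × 0.02 × 0.27 = 0.0016605
Normalizing constant = 0.00563725.
Largest term belongs to Plant E, so Plant E is most probable.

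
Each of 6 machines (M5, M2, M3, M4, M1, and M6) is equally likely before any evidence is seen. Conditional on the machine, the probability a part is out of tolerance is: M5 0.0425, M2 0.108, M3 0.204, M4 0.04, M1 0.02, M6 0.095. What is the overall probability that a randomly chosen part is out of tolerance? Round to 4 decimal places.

Since the prior is uniform, the posterior is proportional to the likelihood:
  M5: 0.0425
  M2: 0.108
  M3: 0.204
  M4: 0.04
  M1: 0.02
  M6: 0.095
P(oversize) = (1/6) × (0.0425 + 0.108 + 0.204 + 0.04 + 0.02 + 0.095) = 0.5095/6 ≈ 0.0849.

0.0849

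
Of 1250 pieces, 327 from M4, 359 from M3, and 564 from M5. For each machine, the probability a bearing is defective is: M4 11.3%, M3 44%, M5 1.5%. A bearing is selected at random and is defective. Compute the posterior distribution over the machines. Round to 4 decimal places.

M4 0.1817, M3 0.7767, M5 0.0416

Compute prior × likelihood for every hypothesis:
  M4: 0.2616 × 0.113 = 0.0295608
  M3: 0.2872 × 0.44 = 0.126368
  M5: 0.4512 × 0.015 = 0.006768
Normalizing constant = 0.1626968.
P(M4 | defective) = 0.0295608/0.1626968 ≈ 0.1817
P(M3 | defective) = 0.126368/0.1626968 ≈ 0.7767
P(M5 | defective) = 0.006768/0.1626968 ≈ 0.0416
(Check: 0.1817+0.7767+0.0416 = 1.0000.)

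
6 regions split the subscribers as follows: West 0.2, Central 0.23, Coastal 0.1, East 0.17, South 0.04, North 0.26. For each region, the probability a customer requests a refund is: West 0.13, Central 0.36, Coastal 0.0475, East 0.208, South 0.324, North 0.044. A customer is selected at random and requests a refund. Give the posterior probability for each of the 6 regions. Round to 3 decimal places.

By Bayes' rule, posterior ∝ prior × likelihood:
  West: 0.2 × 0.13 = 0.026
  Central: 0.23 × 0.36 = 0.0828
  Coastal: 0.1 × 0.0475 = 0.00475
  East: 0.17 × 0.208 = 0.03536
  South: 0.04 × 0.324 = 0.01296
  North: 0.26 × 0.044 = 0.01144
Total = 0.17331.
P(West | refund) = 0.026/0.17331 ≈ 0.150
P(Central | refund) = 0.0828/0.17331 ≈ 0.478
P(Coastal | refund) = 0.00475/0.17331 ≈ 0.027
P(East | refund) = 0.03536/0.17331 ≈ 0.204
P(South | refund) = 0.01296/0.17331 ≈ 0.075
P(North | refund) = 0.01144/0.17331 ≈ 0.066

West 0.150, Central 0.478, Coastal 0.027, East 0.204, South 0.075, North 0.066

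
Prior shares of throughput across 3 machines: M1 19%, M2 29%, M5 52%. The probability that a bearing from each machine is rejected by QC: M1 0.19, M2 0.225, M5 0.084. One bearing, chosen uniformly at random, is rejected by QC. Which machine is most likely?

M2

Compute prior × likelihood for every hypothesis:
  M1: 0.19 × 0.19 = 0.0361
  M2: 0.29 × 0.225 = 0.06525
  M5: 0.52 × 0.084 = 0.04368
Total = 0.14503.
Largest term belongs to M2, so M2 is most probable.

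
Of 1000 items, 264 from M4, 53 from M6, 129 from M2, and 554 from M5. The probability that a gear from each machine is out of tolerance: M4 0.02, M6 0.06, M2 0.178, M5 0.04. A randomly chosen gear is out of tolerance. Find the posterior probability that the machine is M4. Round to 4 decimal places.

0.0985

By Bayes' rule, posterior ∝ prior × likelihood:
  M4: 0.264 × 0.02 = 0.00528
  M6: 0.053 × 0.06 = 0.00318
  M2: 0.129 × 0.178 = 0.022962
  M5: 0.554 × 0.04 = 0.02216
Sum = 0.053582.
P(M4 | evidence) = 0.00528 / 0.053582 ≈ 0.0985.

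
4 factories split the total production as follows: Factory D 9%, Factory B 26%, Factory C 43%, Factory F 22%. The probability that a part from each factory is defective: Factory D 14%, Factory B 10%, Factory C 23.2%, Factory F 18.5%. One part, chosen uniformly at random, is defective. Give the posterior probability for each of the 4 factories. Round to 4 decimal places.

Factory D 0.0704, Factory B 0.1452, Factory C 0.5571, Factory F 0.2273

By Bayes' rule, posterior ∝ prior × likelihood:
  Factory D: 0.09 × 0.14 = 0.0126
  Factory B: 0.26 × 0.1 = 0.026
  Factory C: 0.43 × 0.232 = 0.09976
  Factory F: 0.22 × 0.185 = 0.0407
Total = 0.17906.
P(Factory D | defective) = 0.0126/0.17906 ≈ 0.0704
P(Factory B | defective) = 0.026/0.17906 ≈ 0.1452
P(Factory C | defective) = 0.09976/0.17906 ≈ 0.5571
P(Factory F | defective) = 0.0407/0.17906 ≈ 0.2273
(Check: 0.0704+0.1452+0.5571+0.2273 = 1.0000.)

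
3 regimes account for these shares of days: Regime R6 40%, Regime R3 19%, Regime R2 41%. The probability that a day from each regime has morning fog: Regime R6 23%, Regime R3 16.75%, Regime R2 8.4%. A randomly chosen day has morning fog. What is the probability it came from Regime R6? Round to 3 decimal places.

0.581

Compute prior × likelihood for every hypothesis:
  Regime R6: 0.4 × 0.23 = 0.092
  Regime R3: 0.19 × 0.1675 = 0.031825
  Regime R2: 0.41 × 0.084 = 0.03444
Total = 0.158265.
P(Regime R6 | evidence) = 0.092 / 0.158265 ≈ 0.581.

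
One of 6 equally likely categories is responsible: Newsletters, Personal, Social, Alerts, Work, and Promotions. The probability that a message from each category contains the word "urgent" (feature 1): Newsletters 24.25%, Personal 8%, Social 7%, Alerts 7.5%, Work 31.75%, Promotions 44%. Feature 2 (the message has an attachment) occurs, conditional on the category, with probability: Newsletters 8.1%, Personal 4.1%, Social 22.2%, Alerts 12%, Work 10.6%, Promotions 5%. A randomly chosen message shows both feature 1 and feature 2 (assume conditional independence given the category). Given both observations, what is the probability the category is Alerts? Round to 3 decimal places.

With a uniform prior (1/6 each), posterior ∝ likelihood:
  Newsletters: 0.2425 × 0.081 = 0.0196425
  Personal: 0.08 × 0.041 = 0.00328
  Social: 0.07 × 0.222 = 0.01554
  Alerts: 0.075 × 0.12 = 0.009
  Work: 0.3175 × 0.106 = 0.033655
  Promotions: 0.44 × 0.05 = 0.022
Sum = 0.1031175.
P(Alerts | evidence) = 0.009 / 0.1031175 ≈ 0.087.

0.087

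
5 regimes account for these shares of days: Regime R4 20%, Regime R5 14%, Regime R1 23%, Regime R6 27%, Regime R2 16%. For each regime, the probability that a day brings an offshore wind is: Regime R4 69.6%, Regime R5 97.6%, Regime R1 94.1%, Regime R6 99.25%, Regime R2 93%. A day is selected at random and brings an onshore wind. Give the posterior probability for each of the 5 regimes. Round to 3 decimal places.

Taking complements, P(onshore | each) = Regime R4 0.304, Regime R5 0.024, Regime R1 0.059, Regime R6 0.0075, Regime R2 0.07.
Compute prior × likelihood for every hypothesis:
  Regime R4: 0.2 × 0.304 = 0.0608
  Regime R5: 0.14 × 0.024 = 0.00336
  Regime R1: 0.23 × 0.059 = 0.01357
  Regime R6: 0.27 × 0.0075 = 0.002025
  Regime R2: 0.16 × 0.07 = 0.0112
Total = 0.090955.
P(Regime R4 | onshore) = 0.0608/0.090955 ≈ 0.668
P(Regime R5 | onshore) = 0.00336/0.090955 ≈ 0.037
P(Regime R1 | onshore) = 0.01357/0.090955 ≈ 0.149
P(Regime R6 | onshore) = 0.002025/0.090955 ≈ 0.022
P(Regime R2 | onshore) = 0.0112/0.090955 ≈ 0.123

Regime R4 0.668, Regime R5 0.037, Regime R1 0.149, Regime R6 0.022, Regime R2 0.123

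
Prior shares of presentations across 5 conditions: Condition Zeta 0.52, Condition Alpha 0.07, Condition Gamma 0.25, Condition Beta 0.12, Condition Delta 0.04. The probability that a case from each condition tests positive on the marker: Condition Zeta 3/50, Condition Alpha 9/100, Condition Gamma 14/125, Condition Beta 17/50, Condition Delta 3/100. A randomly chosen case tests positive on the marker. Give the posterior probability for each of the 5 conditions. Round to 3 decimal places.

Unnormalized posteriors (prior × likelihood):
  Condition Zeta: 0.52 × 0.06 = 0.0312
  Condition Alpha: 0.07 × 0.09 = 0.0063
  Condition Gamma: 0.25 × 0.112 = 0.028
  Condition Beta: 0.12 × 0.34 = 0.0408
  Condition Delta: 0.04 × 0.03 = 0.0012
Total = 0.1075.
P(Condition Zeta | marker-positive) = 0.0312/0.1075 ≈ 0.290
P(Condition Alpha | marker-positive) = 0.0063/0.1075 ≈ 0.059
P(Condition Gamma | marker-positive) = 0.028/0.1075 ≈ 0.260
P(Condition Beta | marker-positive) = 0.0408/0.1075 ≈ 0.380
P(Condition Delta | marker-positive) = 0.0012/0.1075 ≈ 0.011

Condition Zeta 0.290, Condition Alpha 0.059, Condition Gamma 0.260, Condition Beta 0.380, Condition Delta 0.011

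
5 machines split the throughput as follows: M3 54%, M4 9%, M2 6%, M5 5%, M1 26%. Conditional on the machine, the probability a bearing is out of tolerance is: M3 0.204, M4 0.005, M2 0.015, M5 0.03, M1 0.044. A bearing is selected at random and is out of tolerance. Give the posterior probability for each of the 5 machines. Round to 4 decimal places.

By Bayes' rule, posterior ∝ prior × likelihood:
  M3: 0.54 × 0.204 = 0.11016
  M4: 0.09 × 0.005 = 0.00045
  M2: 0.06 × 0.015 = 0.0009
  M5: 0.05 × 0.03 = 0.0015
  M1: 0.26 × 0.044 = 0.01144
Normalizing constant = 0.12445.
P(M3 | oversize) = 0.11016/0.12445 ≈ 0.8852
P(M4 | oversize) = 0.00045/0.12445 ≈ 0.0036
P(M2 | oversize) = 0.0009/0.12445 ≈ 0.0072
P(M5 | oversize) = 0.0015/0.12445 ≈ 0.0121
P(M1 | oversize) = 0.01144/0.12445 ≈ 0.0919

M3 0.8852, M4 0.0036, M2 0.0072, M5 0.0121, M1 0.0919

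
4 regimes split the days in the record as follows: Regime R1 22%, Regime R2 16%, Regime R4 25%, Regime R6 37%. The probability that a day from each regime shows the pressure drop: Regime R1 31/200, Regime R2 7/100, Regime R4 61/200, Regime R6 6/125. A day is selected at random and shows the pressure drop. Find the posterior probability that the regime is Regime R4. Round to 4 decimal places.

0.5473

Prior × likelihood for each hypothesis:
  Regime R1: 0.22 × 0.155 = 0.0341
  Regime R2: 0.16 × 0.07 = 0.0112
  Regime R4: 0.25 × 0.305 = 0.07625
  Regime R6: 0.37 × 0.048 = 0.01776
Total = 0.13931.
P(Regime R4 | evidence) = 0.07625 / 0.13931 ≈ 0.5473.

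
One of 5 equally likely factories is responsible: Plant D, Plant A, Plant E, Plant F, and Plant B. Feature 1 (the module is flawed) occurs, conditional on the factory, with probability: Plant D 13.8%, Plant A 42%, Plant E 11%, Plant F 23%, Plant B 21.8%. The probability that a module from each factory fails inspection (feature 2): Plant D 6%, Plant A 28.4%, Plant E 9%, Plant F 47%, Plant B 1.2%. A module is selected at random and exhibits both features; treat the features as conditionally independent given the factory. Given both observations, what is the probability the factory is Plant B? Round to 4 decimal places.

Since the prior is uniform, the posterior is proportional to the likelihood:
  Plant D: 0.138 × 0.06 = 0.00828
  Plant A: 0.42 × 0.284 = 0.11928
  Plant E: 0.11 × 0.09 = 0.0099
  Plant F: 0.23 × 0.47 = 0.1081
  Plant B: 0.218 × 0.012 = 0.002616
Normalizing constant = 0.248176.
P(Plant B | evidence) = 0.002616 / 0.248176 ≈ 0.0105.

0.0105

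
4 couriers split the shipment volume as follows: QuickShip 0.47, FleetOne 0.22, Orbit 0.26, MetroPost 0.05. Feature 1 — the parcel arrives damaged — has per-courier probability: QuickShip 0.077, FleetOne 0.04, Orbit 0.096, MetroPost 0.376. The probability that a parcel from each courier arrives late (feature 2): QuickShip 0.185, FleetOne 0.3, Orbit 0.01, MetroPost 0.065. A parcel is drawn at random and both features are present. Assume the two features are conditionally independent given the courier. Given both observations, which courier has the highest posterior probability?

Compute prior × likelihood for every hypothesis:
  QuickShip: 0.47 × 0.077 × 0.185 = 0.00669515
  FleetOne: 0.22 × 0.04 × 0.3 = 0.00264
  Orbit: 0.26 × 0.096 × 0.01 = 0.0002496
  MetroPost: 0.05 × 0.376 × 0.065 = 0.001222
Sum = 0.01080675.
Largest term belongs to QuickShip, so QuickShip is most probable.

QuickShip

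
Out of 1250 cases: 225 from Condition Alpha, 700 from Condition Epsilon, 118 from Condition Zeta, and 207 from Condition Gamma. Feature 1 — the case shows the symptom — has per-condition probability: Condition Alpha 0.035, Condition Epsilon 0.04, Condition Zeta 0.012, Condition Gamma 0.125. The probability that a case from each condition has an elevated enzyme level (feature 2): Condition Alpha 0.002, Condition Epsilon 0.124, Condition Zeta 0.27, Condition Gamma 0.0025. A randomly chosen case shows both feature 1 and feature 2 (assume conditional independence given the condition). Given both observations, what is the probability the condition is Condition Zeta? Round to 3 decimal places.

By Bayes' rule, posterior ∝ prior × likelihood:
  Condition Alpha: 0.18 × 0.035 × 0.002 = 0.0000126
  Condition Epsilon: 0.56 × 0.04 × 0.124 = 0.0027776
  Condition Zeta: 0.0944 × 0.012 × 0.27 = 0.000305856
  Condition Gamma: 0.1656 × 0.125 × 0.0025 = 0.00005175
Normalizing constant = 0.003147806.
P(Condition Zeta | evidence) = 0.000305856 / 0.003147806 ≈ 0.097.

0.097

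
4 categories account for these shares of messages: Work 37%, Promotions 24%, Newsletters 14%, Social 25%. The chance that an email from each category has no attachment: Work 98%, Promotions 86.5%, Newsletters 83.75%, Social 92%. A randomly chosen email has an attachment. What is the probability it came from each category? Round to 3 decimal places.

Taking complements, P(attachment | each) = Work 0.02, Promotions 0.135, Newsletters 0.1625, Social 0.08.
By Bayes' rule, posterior ∝ prior × likelihood:
  Work: 0.37 × 0.02 = 0.0074
  Promotions: 0.24 × 0.135 = 0.0324
  Newsletters: 0.14 × 0.1625 = 0.02275
  Social: 0.25 × 0.08 = 0.02
Sum = 0.08255.
P(Work | attachment) = 0.0074/0.08255 ≈ 0.090
P(Promotions | attachment) = 0.0324/0.08255 ≈ 0.392
P(Newsletters | attachment) = 0.02275/0.08255 ≈ 0.276
P(Social | attachment) = 0.02/0.08255 ≈ 0.242
(Check: 0.090+0.392+0.276+0.242 = 1.000.)

Work 0.090, Promotions 0.392, Newsletters 0.276, Social 0.242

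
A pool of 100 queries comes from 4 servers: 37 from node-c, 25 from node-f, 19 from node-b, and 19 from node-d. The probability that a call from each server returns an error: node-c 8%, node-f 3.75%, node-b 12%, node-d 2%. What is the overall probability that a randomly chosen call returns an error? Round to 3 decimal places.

0.066

By Bayes' rule, posterior ∝ prior × likelihood:
  node-c: 0.37 × 0.08 = 0.0296
  node-f: 0.25 × 0.0375 = 0.009375
  node-b: 0.19 × 0.12 = 0.0228
  node-d: 0.19 × 0.02 = 0.0038
P(error) = 0.0296 + 0.009375 + 0.0228 + 0.0038 = 0.065575 → 0.066.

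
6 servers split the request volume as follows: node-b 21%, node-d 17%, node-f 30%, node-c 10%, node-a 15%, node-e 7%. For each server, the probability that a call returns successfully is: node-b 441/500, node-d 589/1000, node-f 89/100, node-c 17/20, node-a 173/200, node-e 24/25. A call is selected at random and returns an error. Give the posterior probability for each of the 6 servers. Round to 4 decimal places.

node-b 0.1495, node-d 0.4217, node-f 0.1992, node-c 0.0905, node-a 0.1222, node-e 0.0169

Taking complements, P(error | each) = node-b 0.118, node-d 0.411, node-f 0.11, node-c 0.15, node-a 0.135, node-e 0.04.
Prior × likelihood for each hypothesis:
  node-b: 0.21 × 0.118 = 0.02478
  node-d: 0.17 × 0.411 = 0.06987
  node-f: 0.3 × 0.11 = 0.033
  node-c: 0.1 × 0.15 = 0.015
  node-a: 0.15 × 0.135 = 0.02025
  node-e: 0.07 × 0.04 = 0.0028
Total = 0.1657.
P(node-b | error) = 0.02478/0.1657 ≈ 0.1495
P(node-d | error) = 0.06987/0.1657 ≈ 0.4217
P(node-f | error) = 0.033/0.1657 ≈ 0.1992
P(node-c | error) = 0.015/0.1657 ≈ 0.0905
P(node-a | error) = 0.02025/0.1657 ≈ 0.1222
P(node-e | error) = 0.0028/0.1657 ≈ 0.0169
(Check: 0.1495+0.4217+0.1992+0.0905+0.1222+0.0169 = 1.0000.)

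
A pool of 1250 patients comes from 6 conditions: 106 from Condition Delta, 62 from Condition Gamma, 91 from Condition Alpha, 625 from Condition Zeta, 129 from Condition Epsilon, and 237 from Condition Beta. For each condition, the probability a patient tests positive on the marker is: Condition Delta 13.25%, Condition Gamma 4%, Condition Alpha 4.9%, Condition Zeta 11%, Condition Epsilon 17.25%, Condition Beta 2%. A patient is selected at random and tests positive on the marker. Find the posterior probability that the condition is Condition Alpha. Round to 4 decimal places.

Unnormalized posteriors (prior × likelihood):
  Condition Delta: 0.0848 × 0.1325 = 0.011236
  Condition Gamma: 0.0496 × 0.04 = 0.001984
  Condition Alpha: 0.0728 × 0.049 = 0.0035672
  Condition Zeta: 0.5 × 0.11 = 0.055
  Condition Epsilon: 0.1032 × 0.1725 = 0.017802
  Condition Beta: 0.1896 × 0.02 = 0.003792
Normalizing constant = 0.0933812.
P(Condition Alpha | evidence) = 0.0035672 / 0.0933812 ≈ 0.0382.

0.0382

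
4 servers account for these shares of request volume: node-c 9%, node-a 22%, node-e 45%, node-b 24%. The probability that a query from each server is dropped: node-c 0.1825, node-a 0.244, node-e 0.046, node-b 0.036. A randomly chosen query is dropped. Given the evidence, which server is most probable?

node-a

By Bayes' rule, posterior ∝ prior × likelihood:
  node-c: 0.09 × 0.1825 = 0.016425
  node-a: 0.22 × 0.244 = 0.05368
  node-e: 0.45 × 0.046 = 0.0207
  node-b: 0.24 × 0.036 = 0.00864
Normalizing constant = 0.099445.
Largest term belongs to node-a, so node-a is most probable.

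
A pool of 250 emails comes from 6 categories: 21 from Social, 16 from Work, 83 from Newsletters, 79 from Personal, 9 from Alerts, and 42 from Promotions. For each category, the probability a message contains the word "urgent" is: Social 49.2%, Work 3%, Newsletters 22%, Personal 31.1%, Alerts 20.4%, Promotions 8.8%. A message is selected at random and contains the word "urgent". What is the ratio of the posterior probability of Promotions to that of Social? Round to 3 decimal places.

0.358

Unnormalized posteriors (prior × likelihood):
  Social: 0.084 × 0.492 = 0.041328
  Work: 0.064 × 0.03 = 0.00192
  Newsletters: 0.332 × 0.22 = 0.07304
  Personal: 0.316 × 0.311 = 0.098276
  Alerts: 0.036 × 0.204 = 0.007344
  Promotions: 0.168 × 0.088 = 0.014784
Total = 0.236692.
The ratio is 0.014784 / 0.041328 (the normalizer cancels) = 0.358.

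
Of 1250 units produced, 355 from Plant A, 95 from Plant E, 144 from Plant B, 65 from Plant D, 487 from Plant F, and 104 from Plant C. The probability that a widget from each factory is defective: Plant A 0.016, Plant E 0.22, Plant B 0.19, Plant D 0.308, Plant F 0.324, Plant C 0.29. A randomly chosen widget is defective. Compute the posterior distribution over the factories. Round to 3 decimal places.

Plant A 0.022, Plant E 0.080, Plant B 0.104, Plant D 0.076, Plant F 0.602, Plant C 0.115

Prior × likelihood for each hypothesis:
  Plant A: 0.284 × 0.016 = 0.004544
  Plant E: 0.076 × 0.22 = 0.01672
  Plant B: 0.1152 × 0.19 = 0.021888
  Plant D: 0.052 × 0.308 = 0.016016
  Plant F: 0.3896 × 0.324 = 0.1262304
  Plant C: 0.0832 × 0.29 = 0.024128
Total = 0.2095264.
P(Plant A | defective) = 0.004544/0.2095264 ≈ 0.022
P(Plant E | defective) = 0.01672/0.2095264 ≈ 0.080
P(Plant B | defective) = 0.021888/0.2095264 ≈ 0.104
P(Plant D | defective) = 0.016016/0.2095264 ≈ 0.076
P(Plant F | defective) = 0.1262304/0.2095264 ≈ 0.602
P(Plant C | defective) = 0.024128/0.2095264 ≈ 0.115
(Check: 0.022+0.080+0.104+0.076+0.602+0.115 = 0.999.)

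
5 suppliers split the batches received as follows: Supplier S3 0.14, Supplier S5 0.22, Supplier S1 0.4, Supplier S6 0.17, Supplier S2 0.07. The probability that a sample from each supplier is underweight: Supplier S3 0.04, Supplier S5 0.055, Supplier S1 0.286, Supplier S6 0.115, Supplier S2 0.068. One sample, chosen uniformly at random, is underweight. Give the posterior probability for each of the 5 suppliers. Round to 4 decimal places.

Unnormalized posteriors (prior × likelihood):
  Supplier S3: 0.14 × 0.04 = 0.0056
  Supplier S5: 0.22 × 0.055 = 0.0121
  Supplier S1: 0.4 × 0.286 = 0.1144
  Supplier S6: 0.17 × 0.115 = 0.01955
  Supplier S2: 0.07 × 0.068 = 0.00476
Total = 0.15641.
P(Supplier S3 | underweight) = 0.0056/0.15641 ≈ 0.0358
P(Supplier S5 | underweight) = 0.0121/0.15641 ≈ 0.0774
P(Supplier S1 | underweight) = 0.1144/0.15641 ≈ 0.7314
P(Supplier S6 | underweight) = 0.01955/0.15641 ≈ 0.1250
P(Supplier S2 | underweight) = 0.00476/0.15641 ≈ 0.0304

Supplier S3 0.0358, Supplier S5 0.0774, Supplier S1 0.7314, Supplier S6 0.1250, Supplier S2 0.0304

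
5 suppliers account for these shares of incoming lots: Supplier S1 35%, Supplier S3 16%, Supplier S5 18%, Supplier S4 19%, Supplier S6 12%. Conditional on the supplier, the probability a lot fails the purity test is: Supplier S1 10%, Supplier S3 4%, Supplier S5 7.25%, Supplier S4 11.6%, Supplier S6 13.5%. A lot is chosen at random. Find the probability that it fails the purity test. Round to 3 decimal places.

By Bayes' rule, posterior ∝ prior × likelihood:
  Supplier S1: 0.35 × 0.1 = 0.035
  Supplier S3: 0.16 × 0.04 = 0.0064
  Supplier S5: 0.18 × 0.0725 = 0.01305
  Supplier S4: 0.19 × 0.116 = 0.02204
  Supplier S6: 0.12 × 0.135 = 0.0162
P(off-spec) = 0.035 + 0.0064 + 0.01305 + 0.02204 + 0.0162 = 0.09269 → 0.093.

0.093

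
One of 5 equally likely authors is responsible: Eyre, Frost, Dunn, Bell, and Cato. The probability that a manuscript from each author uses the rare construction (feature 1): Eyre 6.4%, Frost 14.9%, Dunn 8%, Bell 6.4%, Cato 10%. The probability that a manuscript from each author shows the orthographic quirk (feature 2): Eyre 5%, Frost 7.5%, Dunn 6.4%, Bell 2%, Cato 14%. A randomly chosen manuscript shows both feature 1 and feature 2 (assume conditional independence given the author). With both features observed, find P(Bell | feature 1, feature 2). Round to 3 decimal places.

Since the prior is uniform, the posterior is proportional to the likelihood:
  Eyre: 0.064 × 0.05 = 0.0032
  Frost: 0.149 × 0.075 = 0.011175
  Dunn: 0.08 × 0.064 = 0.00512
  Bell: 0.064 × 0.02 = 0.00128
  Cato: 0.1 × 0.14 = 0.014
Normalizing constant = 0.034775.
P(Bell | evidence) = 0.00128 / 0.034775 ≈ 0.037.

0.037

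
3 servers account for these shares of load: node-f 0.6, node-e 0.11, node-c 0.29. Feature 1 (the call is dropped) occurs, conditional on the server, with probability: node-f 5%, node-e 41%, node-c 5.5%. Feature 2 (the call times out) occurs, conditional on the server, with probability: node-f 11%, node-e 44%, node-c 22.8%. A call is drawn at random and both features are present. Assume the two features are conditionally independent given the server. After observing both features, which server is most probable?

node-e

By Bayes' rule, posterior ∝ prior × likelihood:
  node-f: 0.6 × 0.05 × 0.11 = 0.0033
  node-e: 0.11 × 0.41 × 0.44 = 0.019844
  node-c: 0.29 × 0.055 × 0.228 = 0.0036366
Total = 0.0267806.
Largest term belongs to node-e, so node-e is most probable.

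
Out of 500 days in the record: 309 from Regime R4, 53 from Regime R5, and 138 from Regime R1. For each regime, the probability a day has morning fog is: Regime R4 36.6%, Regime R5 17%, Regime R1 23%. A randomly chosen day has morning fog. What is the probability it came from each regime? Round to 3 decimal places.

Regime R4 0.735, Regime R5 0.059, Regime R1 0.206

By Bayes' rule, posterior ∝ prior × likelihood:
  Regime R4: 0.618 × 0.366 = 0.226188
  Regime R5: 0.106 × 0.17 = 0.01802
  Regime R1: 0.276 × 0.23 = 0.06348
Total = 0.307688.
P(Regime R4 | fog) = 0.226188/0.307688 ≈ 0.735
P(Regime R5 | fog) = 0.01802/0.307688 ≈ 0.059
P(Regime R1 | fog) = 0.06348/0.307688 ≈ 0.206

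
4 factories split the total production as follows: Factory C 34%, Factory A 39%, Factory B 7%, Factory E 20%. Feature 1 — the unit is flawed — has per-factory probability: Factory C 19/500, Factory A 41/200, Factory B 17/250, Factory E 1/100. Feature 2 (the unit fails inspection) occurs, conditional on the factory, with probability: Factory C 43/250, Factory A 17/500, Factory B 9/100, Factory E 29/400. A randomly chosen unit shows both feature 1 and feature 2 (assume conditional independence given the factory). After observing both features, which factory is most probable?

Compute prior × likelihood for every hypothesis:
  Factory C: 0.34 × 0.038 × 0.172 = 0.00222224
  Factory A: 0.39 × 0.205 × 0.034 = 0.0027183
  Factory B: 0.07 × 0.068 × 0.09 = 0.0004284
  Factory E: 0.2 × 0.01 × 0.0725 = 0.000145
Normalizing constant = 0.00551394.
Largest term belongs to Factory A, so Factory A is most probable.

Factory A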